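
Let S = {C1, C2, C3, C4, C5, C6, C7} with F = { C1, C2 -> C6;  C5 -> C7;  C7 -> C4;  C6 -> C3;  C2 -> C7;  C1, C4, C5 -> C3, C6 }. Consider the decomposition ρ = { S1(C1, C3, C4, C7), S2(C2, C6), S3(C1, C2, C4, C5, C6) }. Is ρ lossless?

No

Chase test. Columns are C1, C2, C3, C4, C5, C6, C7; row i has aⱼ where attribute j ∈ Si, else bᵢⱼ.
Initial tableau (one row per fragment):
  row 1: a1 b12 a3 a4 b15 b16 a7
  row 2: b21 a2 b23 b24 b25 a6 b27
  row 3: a1 a2 b33 a4 a5 a6 b37
Rows 2 and 3 agree on C6; apply C6→C3 and equate their C3 entries.
Rows 2 and 3 agree on C2; apply C2→C7 and equate their C7 entries.
Rows 2 and 3 agree on C7; apply C7→C4 and equate their C4 entries.
No row becomes fully distinguished — the join is lossy.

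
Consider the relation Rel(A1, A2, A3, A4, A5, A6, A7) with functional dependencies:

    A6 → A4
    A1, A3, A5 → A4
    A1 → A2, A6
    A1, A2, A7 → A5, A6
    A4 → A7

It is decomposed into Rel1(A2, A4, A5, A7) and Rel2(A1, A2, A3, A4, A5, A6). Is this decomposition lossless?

Common attributes: Rel1 ∩ Rel2 = {A2, A4, A5}.
Closure of {A2, A4, A5}: A4 → A7 applies, adding A7. So (A2, A4, A5)⁺ = {A2, A4, A5, A7}.
This closure contains every attribute of Rel1, so Rel1 ∩ Rel2 → Rel1. The join is lossless.

Yes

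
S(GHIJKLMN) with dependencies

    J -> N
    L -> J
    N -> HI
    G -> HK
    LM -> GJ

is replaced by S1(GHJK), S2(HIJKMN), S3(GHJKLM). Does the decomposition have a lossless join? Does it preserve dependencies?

Lossless test (chase): Rows 1 and 2 agree on J; apply J→N and equate their N entries. Rows 1 and 3 agree on J; apply J→N and equate their N entries. Rows 1 and 2 agree on N; apply N→HI and equate their HI entries. Rows 1 and 3 agree on N; apply N→HI and equate their HI entries. Row 3 is now all distinguished symbols — the join is lossless.
Dependency preservation: every FD's attributes lie within a single fragment, so each can be enforced locally — preserved.

lossless and dependency-preserving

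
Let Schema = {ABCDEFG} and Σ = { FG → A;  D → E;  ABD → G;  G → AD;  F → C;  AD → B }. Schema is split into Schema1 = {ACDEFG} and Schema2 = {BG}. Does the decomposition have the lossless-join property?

Yes

Common attributes: Schema1 ∩ Schema2 = {G}.
Closure of {G}: G → AD applies, adding AD; AD → B applies, adding B; D → E applies, adding E. So (G)⁺ = {ABDEG}.
This closure contains every attribute of Schema2, so Schema1 ∩ Schema2 → Schema2. The join is lossless.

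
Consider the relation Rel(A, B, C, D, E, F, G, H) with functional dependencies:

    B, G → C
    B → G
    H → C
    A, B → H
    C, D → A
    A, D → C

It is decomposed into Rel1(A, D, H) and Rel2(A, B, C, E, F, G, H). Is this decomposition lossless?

Common attributes: Rel1 ∩ Rel2 = {A, H}.
Closure of {A, H}: H → C applies, adding C. So (A, H)⁺ = {A, C, H}.
The closure contains neither all of Rel1 = {A, D, H} nor all of Rel2 = {A, B, C, E, F, G, H}, so the common attributes are not a superkey of either fragment. The join is lossy.

No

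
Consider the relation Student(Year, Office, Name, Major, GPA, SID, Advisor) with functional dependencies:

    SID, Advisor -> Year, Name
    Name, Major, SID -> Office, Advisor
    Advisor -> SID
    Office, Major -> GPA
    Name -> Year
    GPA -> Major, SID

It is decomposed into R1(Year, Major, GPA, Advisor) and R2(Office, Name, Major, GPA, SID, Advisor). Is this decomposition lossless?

Common attributes: R1 ∩ R2 = {Major, GPA, Advisor}.
Closure of {Major, GPA, Advisor}: Advisor → SID applies, adding SID; SID, Advisor → Year, Name applies, adding Year, Name; Name, Major, SID → Office, Advisor applies, adding Office. So (Major, GPA, Advisor)⁺ = {Year, Office, Name, Major, GPA, SID, Advisor}.
This closure contains every attribute of R1, so R1 ∩ R2 → R1. The join is lossless.

Yes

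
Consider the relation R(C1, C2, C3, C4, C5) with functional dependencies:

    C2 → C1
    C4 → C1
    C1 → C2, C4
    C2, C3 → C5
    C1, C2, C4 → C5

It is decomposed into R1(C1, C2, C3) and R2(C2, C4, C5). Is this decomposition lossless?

Yes

Common attributes: R1 ∩ R2 = {C2}.
Closure of {C2}: C2 → C1 applies, adding C1; C1 → C2, C4 applies, adding C4; C1, C2, C4 → C5 applies, adding C5. So (C2)⁺ = {C1, C2, C4, C5}.
This closure contains every attribute of R2, so R1 ∩ R2 → R2. The join is lossless.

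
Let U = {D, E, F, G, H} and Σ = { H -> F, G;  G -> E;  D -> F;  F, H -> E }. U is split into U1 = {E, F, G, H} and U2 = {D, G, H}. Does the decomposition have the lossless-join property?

Common attributes: U1 ∩ U2 = {G, H}.
Closure of {G, H}: H → F, G applies, adding F; G → E applies, adding E. So (G, H)⁺ = {E, F, G, H}.
This closure contains every attribute of U1, so U1 ∩ U2 → U1. The join is lossless.

Yes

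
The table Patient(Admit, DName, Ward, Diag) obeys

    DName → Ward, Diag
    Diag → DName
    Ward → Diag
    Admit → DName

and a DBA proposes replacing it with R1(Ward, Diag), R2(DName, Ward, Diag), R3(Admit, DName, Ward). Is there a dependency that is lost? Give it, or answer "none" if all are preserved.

DName → Ward, Diag lies within R2.
Diag → DName lies within R2.
Ward → Diag lies within R1.
Admit → DName lies within R3.
Every dependency is enforceable on the fragments, so the decomposition is dependency-preserving.

none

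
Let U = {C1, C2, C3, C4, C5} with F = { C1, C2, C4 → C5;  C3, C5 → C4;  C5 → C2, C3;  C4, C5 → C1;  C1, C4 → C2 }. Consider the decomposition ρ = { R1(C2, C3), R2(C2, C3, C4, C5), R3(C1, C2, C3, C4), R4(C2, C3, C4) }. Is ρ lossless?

Chase test. Columns are C1, C2, C3, C4, C5; row i has aⱼ where attribute j ∈ Ri, else bᵢⱼ.
Initial tableau (one row per fragment):
  row 1: b11 a2 a3 b14 b15
  row 2: b21 a2 a3 a4 a5
  row 3: a1 a2 a3 a4 b35
  row 4: b41 a2 a3 a4 b45
No row becomes fully distinguished — the join is lossy.

No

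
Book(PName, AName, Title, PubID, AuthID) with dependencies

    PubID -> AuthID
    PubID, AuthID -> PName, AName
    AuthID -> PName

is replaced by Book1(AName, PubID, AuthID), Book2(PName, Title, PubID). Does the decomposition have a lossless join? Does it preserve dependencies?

Lossless test: (PubID)⁺ = {PName, AName, PubID, AuthID}, which contains all of one fragment — lossless.
Dependency preservation: the restricted closure of {AuthID} across the fragments never reaches {PName}, so AuthID → PName cannot be enforced without a join — not preserved.

lossless but not dependency-preserving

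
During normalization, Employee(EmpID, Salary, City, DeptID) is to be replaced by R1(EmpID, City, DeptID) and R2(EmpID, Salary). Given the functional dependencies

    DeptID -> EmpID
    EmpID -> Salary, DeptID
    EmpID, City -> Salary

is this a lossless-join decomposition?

Yes

Common attributes: R1 ∩ R2 = {EmpID}.
Closure of {EmpID}: EmpID → Salary, DeptID applies, adding Salary, DeptID. So (EmpID)⁺ = {EmpID, Salary, DeptID}.
This closure contains every attribute of R2, so R1 ∩ R2 → R2. The join is lossless.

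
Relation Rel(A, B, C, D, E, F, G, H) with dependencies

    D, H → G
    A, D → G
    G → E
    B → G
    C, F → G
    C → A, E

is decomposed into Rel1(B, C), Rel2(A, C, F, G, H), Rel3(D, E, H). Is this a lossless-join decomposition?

No

Chase test. Columns are A, B, C, D, E, F, G, H; row i has aⱼ where attribute j ∈ Reli, else bᵢⱼ.
Initial tableau (one row per fragment):
  row 1: b11 a2 a3 b14 b15 b16 b17 b18
  row 2: a1 b22 a3 b24 b25 a6 a7 a8
  row 3: b31 b32 b33 a4 a5 b36 b37 a8
Rows 1 and 2 agree on C; apply C→A, E and equate their A, E entries.
No row becomes fully distinguished — the join is lossy.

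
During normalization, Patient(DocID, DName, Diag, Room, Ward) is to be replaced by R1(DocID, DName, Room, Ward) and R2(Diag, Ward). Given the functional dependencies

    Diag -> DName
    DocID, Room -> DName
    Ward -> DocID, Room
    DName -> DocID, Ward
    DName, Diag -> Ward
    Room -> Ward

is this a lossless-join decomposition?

Common attributes: R1 ∩ R2 = {Ward}.
Closure of {Ward}: Ward → DocID, Room applies, adding DocID, Room; DocID, Room → DName applies, adding DName. So (Ward)⁺ = {DocID, DName, Room, Ward}.
This closure contains every attribute of R1, so R1 ∩ R2 → R1. The join is lossless.

Yes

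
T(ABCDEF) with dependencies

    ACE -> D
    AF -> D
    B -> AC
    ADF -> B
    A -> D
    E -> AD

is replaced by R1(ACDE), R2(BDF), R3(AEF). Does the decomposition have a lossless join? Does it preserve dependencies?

lossy and not dependency-preserving

Lossless test (chase): Rows 1 and 3 agree on A; apply A→D and equate their D entries. No row becomes fully distinguished — the join is lossy.
Dependency preservation: the restricted closure of {B} across the fragments never reaches {AC}, so B → AC cannot be enforced without a join — not preserved.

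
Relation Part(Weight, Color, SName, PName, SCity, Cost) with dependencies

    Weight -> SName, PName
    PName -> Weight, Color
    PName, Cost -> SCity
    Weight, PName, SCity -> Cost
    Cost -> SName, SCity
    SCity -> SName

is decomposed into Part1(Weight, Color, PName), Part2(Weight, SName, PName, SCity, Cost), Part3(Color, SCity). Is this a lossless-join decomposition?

Chase test. Columns are Weight, Color, SName, PName, SCity, Cost; row i has aⱼ where attribute j ∈ Parti, else bᵢⱼ.
Initial tableau (one row per fragment):
  row 1: a1 a2 b13 a4 b15 b16
  row 2: a1 b22 a3 a4 a5 a6
  row 3: b31 a2 b33 b34 a5 b36
Rows 1 and 2 agree on Weight; apply Weight→SName, PName and equate their SName, PName entries.
Rows 1 and 2 agree on PName; apply PName→Weight, Color and equate their Weight, Color entries.
Rows 2 and 3 agree on SCity; apply SCity→SName and equate their SName entries.
Row 2 is now all distinguished symbols — the join is lossless.

Yes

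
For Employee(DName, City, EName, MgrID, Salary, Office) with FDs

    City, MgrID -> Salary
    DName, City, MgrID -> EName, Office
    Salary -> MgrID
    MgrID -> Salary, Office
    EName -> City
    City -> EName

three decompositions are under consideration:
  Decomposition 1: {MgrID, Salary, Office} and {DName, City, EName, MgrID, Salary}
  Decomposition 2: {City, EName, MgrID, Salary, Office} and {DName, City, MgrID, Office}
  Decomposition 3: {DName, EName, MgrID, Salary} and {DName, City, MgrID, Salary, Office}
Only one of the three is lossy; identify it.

Decomposition 3

Decomposition 1: common = {MgrID, Salary}, closure = {MgrID, Salary, Office} → lossless.
Decomposition 2: common = {City, MgrID, Office}, closure = {City, EName, MgrID, Salary, Office} → lossless.
Decomposition 3: common = {DName, MgrID, Salary}, closure = {DName, MgrID, Salary, Office} → lossy.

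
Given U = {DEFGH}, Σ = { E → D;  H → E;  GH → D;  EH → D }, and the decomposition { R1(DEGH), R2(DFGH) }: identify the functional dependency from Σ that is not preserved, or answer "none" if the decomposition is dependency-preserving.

none

E → D lies within R1.
H → E lies within R1.
GH → D lies within R1.
EH → D lies within R1.
Every dependency is enforceable on the fragments, so the decomposition is dependency-preserving.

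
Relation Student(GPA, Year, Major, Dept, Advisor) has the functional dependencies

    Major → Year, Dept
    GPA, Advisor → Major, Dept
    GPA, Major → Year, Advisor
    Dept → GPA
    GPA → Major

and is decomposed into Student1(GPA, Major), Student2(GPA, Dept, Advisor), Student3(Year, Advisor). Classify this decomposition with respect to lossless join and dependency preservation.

Lossless test (chase): Rows 1 and 2 agree on GPA; apply GPA→Major and equate their Major entries. Rows 1 and 2 agree on Major; apply Major→Year, Dept and equate their Year, Dept entries. Rows 1 and 2 agree on GPA, Major; apply GPA, Major→Year, Advisor and equate their Year, Advisor entries. No row becomes fully distinguished — the join is lossy.
Dependency preservation: the restricted closure of {Major} across the fragments never reaches {Year, Dept}, so Major → Year, Dept cannot be enforced without a join — not preserved.

lossy and not dependency-preserving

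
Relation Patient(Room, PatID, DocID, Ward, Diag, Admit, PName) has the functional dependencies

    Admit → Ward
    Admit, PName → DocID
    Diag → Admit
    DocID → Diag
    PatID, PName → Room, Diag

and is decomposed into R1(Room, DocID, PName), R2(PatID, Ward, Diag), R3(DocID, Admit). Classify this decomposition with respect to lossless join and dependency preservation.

lossy and not dependency-preserving

Lossless test (chase): Rows 1 and 3 agree on DocID; apply DocID→Diag and equate their Diag entries. Rows 1 and 3 agree on Diag; apply Diag→Admit and equate their Admit entries. Rows 1 and 3 agree on Admit; apply Admit→Ward and equate their Ward entries. No row becomes fully distinguished — the join is lossy.
Dependency preservation: the restricted closure of {Admit} across the fragments never reaches {Ward}, so Admit → Ward cannot be enforced without a join — not preserved.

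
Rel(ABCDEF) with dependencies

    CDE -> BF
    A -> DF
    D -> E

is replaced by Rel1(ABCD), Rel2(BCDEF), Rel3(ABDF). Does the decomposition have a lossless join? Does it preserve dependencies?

Lossless test (chase): Rows 1 and 3 agree on A; apply A→DF and equate their DF entries. Rows 1 and 2 agree on D; apply D→E and equate their E entries. Rows 1 and 3 agree on D; apply D→E and equate their E entries. Row 1 is now all distinguished symbols — the join is lossless.
Dependency preservation: every FD's attributes lie within a single fragment, so each can be enforced locally — preserved.

lossless and dependency-preserving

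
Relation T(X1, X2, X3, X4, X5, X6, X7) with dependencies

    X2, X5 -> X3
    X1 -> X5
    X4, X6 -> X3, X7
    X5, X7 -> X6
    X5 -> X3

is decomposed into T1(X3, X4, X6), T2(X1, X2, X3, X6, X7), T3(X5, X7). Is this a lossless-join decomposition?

No

Chase test. Columns are X1, X2, X3, X4, X5, X6, X7; row i has aⱼ where attribute j ∈ Ti, else bᵢⱼ.
Initial tableau (one row per fragment):
  row 1: b11 b12 a3 a4 b15 a6 b17
  row 2: a1 a2 a3 b24 b25 a6 a7
  row 3: b31 b32 b33 b34 a5 b36 a7
No row becomes fully distinguished — the join is lossy.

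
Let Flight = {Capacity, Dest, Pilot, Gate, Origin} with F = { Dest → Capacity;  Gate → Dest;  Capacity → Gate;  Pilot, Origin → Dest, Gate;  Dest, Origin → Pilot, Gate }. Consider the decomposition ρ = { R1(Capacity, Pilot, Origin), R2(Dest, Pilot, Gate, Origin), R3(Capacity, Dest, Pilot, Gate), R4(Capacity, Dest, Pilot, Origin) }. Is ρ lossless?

Chase test. Columns are Capacity, Dest, Pilot, Gate, Origin; row i has aⱼ where attribute j ∈ Ri, else bᵢⱼ.
Initial tableau (one row per fragment):
  row 1: a1 b12 a3 b14 a5
  row 2: b21 a2 a3 a4 a5
  row 3: a1 a2 a3 a4 b35
  row 4: a1 a2 a3 b44 a5
Rows 2 and 3 agree on Dest; apply Dest→Capacity and equate their Capacity entries.
Rows 1 and 2 agree on Capacity; apply Capacity→Gate and equate their Gate entries.
Rows 1 and 4 agree on Capacity; apply Capacity→Gate and equate their Gate entries.
Rows 1 and 2 agree on Pilot, Origin; apply Pilot, Origin→Dest, Gate and equate their Dest, Gate entries.
Row 1 is now all distinguished symbols — the join is lossless.

Yes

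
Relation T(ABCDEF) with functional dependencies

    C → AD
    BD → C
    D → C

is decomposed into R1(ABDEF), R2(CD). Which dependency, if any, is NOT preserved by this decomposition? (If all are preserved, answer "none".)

none

C → AD: restricted closure across fragments reaches AD.
BD → C: restricted closure across fragments reaches C.
D → C lies within R2.
Every dependency is enforceable on the fragments, so the decomposition is dependency-preserving.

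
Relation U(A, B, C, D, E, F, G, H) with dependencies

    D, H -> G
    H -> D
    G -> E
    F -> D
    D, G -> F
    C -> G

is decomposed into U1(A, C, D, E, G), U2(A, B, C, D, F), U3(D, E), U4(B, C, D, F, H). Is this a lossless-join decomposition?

Chase test. Columns are A, B, C, D, E, F, G, H; row i has aⱼ where attribute j ∈ Ui, else bᵢⱼ.
Initial tableau (one row per fragment):
  row 1: a1 b12 a3 a4 a5 b16 a7 b18
  row 2: a1 a2 a3 a4 b25 a6 b27 b28
  row 3: b31 b32 b33 a4 a5 b36 b37 b38
  row 4: b41 a2 a3 a4 b45 a6 b47 a8
Rows 1 and 2 agree on C; apply C→G and equate their G entries.
Rows 1 and 4 agree on C; apply C→G and equate their G entries.
Rows 1 and 2 agree on G; apply G→E and equate their E entries.
Rows 1 and 4 agree on G; apply G→E and equate their E entries.
Rows 1 and 2 agree on D, G; apply D, G→F and equate their F entries.
No row becomes fully distinguished — the join is lossy.

No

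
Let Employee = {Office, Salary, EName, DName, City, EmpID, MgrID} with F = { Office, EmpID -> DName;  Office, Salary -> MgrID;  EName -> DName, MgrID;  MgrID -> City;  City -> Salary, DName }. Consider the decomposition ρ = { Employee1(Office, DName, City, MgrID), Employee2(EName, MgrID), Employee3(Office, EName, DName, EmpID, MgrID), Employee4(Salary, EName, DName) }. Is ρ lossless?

Yes

Chase test. Columns are Office, Salary, EName, DName, City, EmpID, MgrID; row i has aⱼ where attribute j ∈ Employeei, else bᵢⱼ.
Initial tableau (one row per fragment):
  row 1: a1 b12 b13 a4 a5 b16 a7
  row 2: b21 b22 a3 b24 b25 b26 a7
  row 3: a1 b32 a3 a4 b35 a6 a7
  row 4: b41 a2 a3 a4 b45 b46 b47
Rows 2 and 3 agree on EName; apply EName→DName, MgrID and equate their DName, MgrID entries.
Rows 2 and 4 agree on EName; apply EName→DName, MgrID and equate their DName, MgrID entries.
Rows 1 and 2 agree on MgrID; apply MgrID→City and equate their City entries.
Rows 1 and 3 agree on MgrID; apply MgrID→City and equate their City entries.
Rows 1 and 4 agree on MgrID; apply MgrID→City and equate their City entries.
Rows 1 and 2 agree on City; apply City→Salary, DName and equate their Salary, DName entries.
Rows 1 and 3 agree on City; apply City→Salary, DName and equate their Salary, DName entries.
Rows 1 and 4 agree on City; apply City→Salary, DName and equate their Salary, DName entries.
Row 3 is now all distinguished symbols — the join is lossless.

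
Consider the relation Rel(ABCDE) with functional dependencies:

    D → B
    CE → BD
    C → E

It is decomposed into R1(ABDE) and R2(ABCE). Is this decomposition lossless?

Common attributes: R1 ∩ R2 = {ABE}.
No dependency enlarges {ABE}, so (ABE)⁺ = {ABE}.
The closure contains neither all of R1 = {ABDE} nor all of R2 = {ABCE}, so the common attributes are not a superkey of either fragment. The join is lossy.

No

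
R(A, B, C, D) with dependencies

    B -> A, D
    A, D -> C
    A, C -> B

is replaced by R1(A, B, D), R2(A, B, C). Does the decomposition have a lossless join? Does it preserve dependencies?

Lossless test: (A, B)⁺ = {A, B, C, D}, which contains all of one fragment — lossless.
Dependency preservation: A, D → C is not contained in any single fragment, but the restricted closure of its left-hand side across the fragments still reaches the right-hand side; the remaining FDs each lie inside some fragment. All dependencies are preserved.

lossless and dependency-preserving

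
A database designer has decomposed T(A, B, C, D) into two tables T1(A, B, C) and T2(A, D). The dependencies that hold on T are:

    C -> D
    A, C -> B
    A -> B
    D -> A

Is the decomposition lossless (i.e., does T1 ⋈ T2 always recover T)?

Common attributes: T1 ∩ T2 = {A}.
Closure of {A}: A → B applies, adding B. So (A)⁺ = {A, B}.
The closure contains neither all of T1 = {A, B, C} nor all of T2 = {A, D}, so the common attributes are not a superkey of either fragment. The join is lossy.

No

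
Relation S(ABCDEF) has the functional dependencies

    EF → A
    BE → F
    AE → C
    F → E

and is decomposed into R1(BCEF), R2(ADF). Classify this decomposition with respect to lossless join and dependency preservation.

lossy and not dependency-preserving

Lossless test: (F)⁺ = {ACEF}, which is a superkey of neither fragment — lossy.
Dependency preservation: the restricted closure of {AE} across the fragments never reaches {C}, so AE → C cannot be enforced without a join — not preserved.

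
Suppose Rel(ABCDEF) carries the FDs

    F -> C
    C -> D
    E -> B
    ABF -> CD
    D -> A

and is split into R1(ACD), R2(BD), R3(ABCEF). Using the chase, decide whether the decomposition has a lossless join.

Yes

Chase test. Columns are ABCDEF; row i has aⱼ where attribute j ∈ Ri, else bᵢⱼ.
Initial tableau (one row per fragment):
  row 1: a1 b12 a3 a4 b15 b16
  row 2: b21 a2 b23 a4 b25 b26
  row 3: a1 a2 a3 b34 a5 a6
Rows 1 and 3 agree on C; apply C→D and equate their D entries.
Rows 1 and 2 agree on D; apply D→A and equate their A entries.
Row 3 is now all distinguished symbols — the join is lossless.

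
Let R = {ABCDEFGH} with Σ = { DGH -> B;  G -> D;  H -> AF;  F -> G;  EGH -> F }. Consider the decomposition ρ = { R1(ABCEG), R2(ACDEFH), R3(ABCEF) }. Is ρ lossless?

Chase test. Columns are ABCDEFGH; row i has aⱼ where attribute j ∈ Ri, else bᵢⱼ.
Initial tableau (one row per fragment):
  row 1: a1 a2 a3 b14 a5 b16 a7 b18
  row 2: a1 b22 a3 a4 a5 a6 b27 a8
  row 3: a1 a2 a3 b34 a5 a6 b37 b38
Rows 2 and 3 agree on F; apply F→G and equate their G entries.
Rows 2 and 3 agree on G; apply G→D and equate their D entries.
No row becomes fully distinguished — the join is lossy.

No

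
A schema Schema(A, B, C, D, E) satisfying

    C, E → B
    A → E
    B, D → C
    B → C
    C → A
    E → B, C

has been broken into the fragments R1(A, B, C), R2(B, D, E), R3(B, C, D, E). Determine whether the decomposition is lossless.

Yes

Chase test. Columns are A, B, C, D, E; row i has aⱼ where attribute j ∈ Ri, else bᵢⱼ.
Initial tableau (one row per fragment):
  row 1: a1 a2 a3 b14 b15
  row 2: b21 a2 b23 a4 a5
  row 3: b31 a2 a3 a4 a5
Rows 2 and 3 agree on B, D; apply B, D→C and equate their C entries.
Rows 1 and 2 agree on C; apply C→A and equate their A entries.
Rows 1 and 3 agree on C; apply C→A and equate their A entries.
Rows 1 and 2 agree on A; apply A→E and equate their E entries.
Row 2 is now all distinguished symbols — the join is lossless.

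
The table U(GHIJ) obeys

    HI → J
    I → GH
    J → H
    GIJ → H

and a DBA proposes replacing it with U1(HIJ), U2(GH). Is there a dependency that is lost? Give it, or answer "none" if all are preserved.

I → GH

Check I → GH: no single fragment contains all of {GHI}, and the restricted closure of {I} across the fragments never reaches {GH}.
HI → J is preserved.
J → H is preserved.
GIJ → H is preserved.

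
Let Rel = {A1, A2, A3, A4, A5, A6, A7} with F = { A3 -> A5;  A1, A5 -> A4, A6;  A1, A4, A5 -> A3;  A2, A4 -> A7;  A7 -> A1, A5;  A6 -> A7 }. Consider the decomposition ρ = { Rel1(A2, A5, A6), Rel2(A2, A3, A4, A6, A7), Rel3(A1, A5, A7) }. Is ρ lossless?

Chase test. Columns are A1, A2, A3, A4, A5, A6, A7; row i has aⱼ where attribute j ∈ Reli, else bᵢⱼ.
Initial tableau (one row per fragment):
  row 1: b11 a2 b13 b14 a5 a6 b17
  row 2: b21 a2 a3 a4 b25 a6 a7
  row 3: a1 b32 b33 b34 a5 b36 a7
Rows 2 and 3 agree on A7; apply A7→A1, A5 and equate their A1, A5 entries.
Rows 1 and 2 agree on A6; apply A6→A7 and equate their A7 entries.
Rows 2 and 3 agree on A1, A5; apply A1, A5→A4, A6 and equate their A4, A6 entries.
Rows 2 and 3 agree on A1, A4, A5; apply A1, A4, A5→A3 and equate their A3 entries.
Rows 1 and 2 agree on A7; apply A7→A1, A5 and equate their A1, A5 entries.
Rows 1 and 2 agree on A1, A5; apply A1, A5→A4, A6 and equate their A4, A6 entries.
Rows 1 and 2 agree on A1, A4, A5; apply A1, A4, A5→A3 and equate their A3 entries.
Row 1 is now all distinguished symbols — the join is lossless.

Yes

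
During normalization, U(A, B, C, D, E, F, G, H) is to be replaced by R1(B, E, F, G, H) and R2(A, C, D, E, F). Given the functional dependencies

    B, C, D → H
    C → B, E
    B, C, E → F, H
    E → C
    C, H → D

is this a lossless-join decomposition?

No

Common attributes: R1 ∩ R2 = {E, F}.
Closure of {E, F}: E → C applies, adding C; C → B, E applies, adding B; B, C, E → F, H applies, adding H; C, H → D applies, adding D. So (E, F)⁺ = {B, C, D, E, F, H}.
The closure contains neither all of R1 = {B, E, F, G, H} nor all of R2 = {A, C, D, E, F}, so the common attributes are not a superkey of either fragment. The join is lossy.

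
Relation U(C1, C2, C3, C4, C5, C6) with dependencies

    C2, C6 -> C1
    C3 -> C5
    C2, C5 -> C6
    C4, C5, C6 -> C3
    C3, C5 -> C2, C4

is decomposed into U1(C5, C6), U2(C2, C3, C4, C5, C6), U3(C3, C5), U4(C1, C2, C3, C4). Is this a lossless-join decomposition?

Chase test. Columns are C1, C2, C3, C4, C5, C6; row i has aⱼ where attribute j ∈ Ui, else bᵢⱼ.
Initial tableau (one row per fragment):
  row 1: b11 b12 b13 b14 a5 a6
  row 2: b21 a2 a3 a4 a5 a6
  row 3: b31 b32 a3 b34 a5 b36
  row 4: a1 a2 a3 a4 b45 b46
Rows 2 and 4 agree on C3; apply C3→C5 and equate their C5 entries.
Rows 2 and 4 agree on C2, C5; apply C2, C5→C6 and equate their C6 entries.
Rows 2 and 3 agree on C3, C5; apply C3, C5→C2, C4 and equate their C2, C4 entries.
Rows 2 and 4 agree on C2, C6; apply C2, C6→C1 and equate their C1 entries.
Rows 2 and 3 agree on C2, C5; apply C2, C5→C6 and equate their C6 entries.
Rows 2 and 3 agree on C2, C6; apply C2, C6→C1 and equate their C1 entries.
Row 2 is now all distinguished symbols — the join is lossless.

Yes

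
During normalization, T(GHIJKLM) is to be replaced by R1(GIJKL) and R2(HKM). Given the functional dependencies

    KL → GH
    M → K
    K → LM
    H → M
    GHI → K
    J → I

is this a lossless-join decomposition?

Common attributes: R1 ∩ R2 = {K}.
Closure of {K}: K → LM applies, adding LM; KL → GH applies, adding GH. So (K)⁺ = {GHKLM}.
This closure contains every attribute of R2, so R1 ∩ R2 → R2. The join is lossless.

Yes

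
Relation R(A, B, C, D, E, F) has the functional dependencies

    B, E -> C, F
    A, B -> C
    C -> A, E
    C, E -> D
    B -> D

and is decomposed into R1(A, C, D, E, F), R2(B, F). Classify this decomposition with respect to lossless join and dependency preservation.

Lossless test: (F)⁺ = {F}, which is a superkey of neither fragment — lossy.
Dependency preservation: the restricted closure of {B, E} across the fragments never reaches {C, F}, so B, E → C, F cannot be enforced without a join — not preserved.

lossy and not dependency-preserving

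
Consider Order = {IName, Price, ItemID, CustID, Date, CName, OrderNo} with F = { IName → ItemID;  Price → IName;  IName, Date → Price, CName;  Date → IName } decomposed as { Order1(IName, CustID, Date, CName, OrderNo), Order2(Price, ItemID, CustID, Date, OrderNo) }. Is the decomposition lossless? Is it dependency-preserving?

lossless but not dependency-preserving

Lossless test: (CustID, Date, OrderNo)⁺ = {IName, Price, ItemID, CustID, Date, CName, OrderNo}, which contains all of one fragment — lossless.
Dependency preservation: the restricted closure of {IName} across the fragments never reaches {ItemID}, so IName → ItemID cannot be enforced without a join — not preserved.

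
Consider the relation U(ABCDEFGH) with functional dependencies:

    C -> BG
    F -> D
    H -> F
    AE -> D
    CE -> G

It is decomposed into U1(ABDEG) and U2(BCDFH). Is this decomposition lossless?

Common attributes: U1 ∩ U2 = {BD}.
No dependency enlarges {BD}, so (BD)⁺ = {BD}.
The closure contains neither all of U1 = {ABDEG} nor all of U2 = {BCDFH}, so the common attributes are not a superkey of either fragment. The join is lossy.

No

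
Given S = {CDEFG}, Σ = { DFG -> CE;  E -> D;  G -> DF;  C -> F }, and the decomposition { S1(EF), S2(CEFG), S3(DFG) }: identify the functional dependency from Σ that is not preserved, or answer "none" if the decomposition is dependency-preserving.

E -> D

Check E → D: no single fragment contains all of {DE}, and the restricted closure of {E} across the fragments never reaches {D}.
DFG → CE is preserved.
G → DF is preserved.
C → F is preserved.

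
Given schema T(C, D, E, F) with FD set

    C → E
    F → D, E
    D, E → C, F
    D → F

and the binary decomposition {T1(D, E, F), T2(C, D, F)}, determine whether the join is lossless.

Common attributes: T1 ∩ T2 = {D, F}.
Closure of {D, F}: F → D, E applies, adding E; D, E → C, F applies, adding C. So (D, F)⁺ = {C, D, E, F}.
This closure contains every attribute of T1, so T1 ∩ T2 → T1. The join is lossless.

Yes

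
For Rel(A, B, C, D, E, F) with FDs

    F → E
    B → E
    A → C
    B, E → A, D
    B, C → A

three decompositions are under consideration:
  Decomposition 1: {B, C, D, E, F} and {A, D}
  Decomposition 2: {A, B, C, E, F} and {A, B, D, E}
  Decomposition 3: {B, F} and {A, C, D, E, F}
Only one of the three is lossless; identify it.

Decomposition 1: common = {D}, closure = {D} → lossy.
Decomposition 2: common = {A, B, E}, closure = {A, B, C, D, E} → lossless.
Decomposition 3: common = {F}, closure = {E, F} → lossy.

Decomposition 2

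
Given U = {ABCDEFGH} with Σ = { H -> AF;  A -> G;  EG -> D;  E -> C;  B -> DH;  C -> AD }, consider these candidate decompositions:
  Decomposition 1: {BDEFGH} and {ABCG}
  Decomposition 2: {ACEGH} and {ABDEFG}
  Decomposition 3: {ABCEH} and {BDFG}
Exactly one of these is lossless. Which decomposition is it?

Decomposition 1: common = {BG}, closure = {ABDFGH} → lossy.
Decomposition 2: common = {AEG}, closure = {ACDEG} → lossy.
Decomposition 3: common = {B}, closure = {ABDFGH} → lossless.

Decomposition 3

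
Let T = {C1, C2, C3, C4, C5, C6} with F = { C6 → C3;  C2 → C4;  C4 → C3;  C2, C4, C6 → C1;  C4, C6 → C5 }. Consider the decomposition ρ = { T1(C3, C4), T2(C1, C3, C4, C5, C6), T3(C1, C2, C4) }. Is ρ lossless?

No

Chase test. Columns are C1, C2, C3, C4, C5, C6; row i has aⱼ where attribute j ∈ Ti, else bᵢⱼ.
Initial tableau (one row per fragment):
  row 1: b11 b12 a3 a4 b15 b16
  row 2: a1 b22 a3 a4 a5 a6
  row 3: a1 a2 b33 a4 b35 b36
Rows 1 and 3 agree on C4; apply C4→C3 and equate their C3 entries.
No row becomes fully distinguished — the join is lossy.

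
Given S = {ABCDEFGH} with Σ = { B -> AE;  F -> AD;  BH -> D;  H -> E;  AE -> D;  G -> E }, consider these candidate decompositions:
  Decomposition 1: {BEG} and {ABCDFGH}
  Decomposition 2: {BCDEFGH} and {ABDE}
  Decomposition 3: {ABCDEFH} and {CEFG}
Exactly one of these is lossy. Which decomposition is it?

Decomposition 1: common = {BG}, closure = {ABDEG} → lossless.
Decomposition 2: common = {BDE}, closure = {ABDE} → lossless.
Decomposition 3: common = {CEF}, closure = {ACDEF} → lossy.

Decomposition 3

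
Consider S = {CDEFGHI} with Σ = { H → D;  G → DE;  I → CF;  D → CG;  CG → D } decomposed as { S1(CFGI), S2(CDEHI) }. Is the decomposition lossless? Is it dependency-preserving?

lossy and not dependency-preserving

Lossless test: (CI)⁺ = {CFI}, which is a superkey of neither fragment — lossy.
Dependency preservation: the restricted closure of {G} across the fragments never reaches {DE}, so G → DE cannot be enforced without a join — not preserved.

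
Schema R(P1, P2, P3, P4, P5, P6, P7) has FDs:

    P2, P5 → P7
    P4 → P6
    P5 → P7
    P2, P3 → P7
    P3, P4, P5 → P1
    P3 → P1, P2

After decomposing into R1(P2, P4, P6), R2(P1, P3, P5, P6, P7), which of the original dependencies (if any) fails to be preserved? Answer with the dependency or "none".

Check P3 → P1, P2: no single fragment contains all of {P1, P2, P3}, and the restricted closure of {P3} across the fragments never reaches {P1, P2}.
P2, P5 → P7 is preserved.
P4 → P6 is preserved.
P5 → P7 is preserved.
P2, P3 → P7 is preserved.
P3, P4, P5 → P1 is preserved.

P3 → P1, P2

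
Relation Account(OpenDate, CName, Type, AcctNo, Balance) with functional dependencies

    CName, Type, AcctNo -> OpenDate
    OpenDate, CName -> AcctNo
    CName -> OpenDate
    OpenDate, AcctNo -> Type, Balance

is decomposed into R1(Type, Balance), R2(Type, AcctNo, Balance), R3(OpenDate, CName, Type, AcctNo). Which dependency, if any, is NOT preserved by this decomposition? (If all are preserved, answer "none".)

Check OpenDate, AcctNo → Type, Balance: no single fragment contains all of {OpenDate, Type, AcctNo, Balance}, and the restricted closure of {OpenDate, AcctNo} across the fragments never reaches {Type, Balance}.
CName, Type, AcctNo → OpenDate is preserved.
OpenDate, CName → AcctNo is preserved.
CName → OpenDate is preserved.

OpenDate, AcctNo -> Type, Balance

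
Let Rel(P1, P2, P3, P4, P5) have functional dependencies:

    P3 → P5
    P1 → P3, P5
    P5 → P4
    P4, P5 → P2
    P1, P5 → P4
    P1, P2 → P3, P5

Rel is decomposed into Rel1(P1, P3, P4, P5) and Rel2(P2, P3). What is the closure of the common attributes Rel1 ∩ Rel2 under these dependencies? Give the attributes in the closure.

Rel1 ∩ Rel2 = {P3}.
P3 → P5 applies, adding P5
P5 → P4 applies, adding P4
P4, P5 → P2 applies, adding P2
Closure: {P2, P3, P4, P5}.

P2, P3, P4, P5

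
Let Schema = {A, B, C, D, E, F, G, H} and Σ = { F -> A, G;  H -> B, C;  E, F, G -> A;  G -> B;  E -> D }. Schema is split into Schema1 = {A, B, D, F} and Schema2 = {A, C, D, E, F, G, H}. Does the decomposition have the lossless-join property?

Common attributes: Schema1 ∩ Schema2 = {A, D, F}.
Closure of {A, D, F}: F → A, G applies, adding G; G → B applies, adding B. So (A, D, F)⁺ = {A, B, D, F, G}.
This closure contains every attribute of Schema1, so Schema1 ∩ Schema2 → Schema1. The join is lossless.

Yes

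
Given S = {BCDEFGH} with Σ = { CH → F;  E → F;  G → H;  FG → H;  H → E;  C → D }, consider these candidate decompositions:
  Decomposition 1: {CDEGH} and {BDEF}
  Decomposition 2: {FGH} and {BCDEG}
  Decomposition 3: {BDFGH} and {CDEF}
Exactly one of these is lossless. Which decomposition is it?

Decomposition 2

Decomposition 1: common = {DE}, closure = {DEF} → lossy.
Decomposition 2: common = {G}, closure = {EFGH} → lossless.
Decomposition 3: common = {DF}, closure = {DF} → lossy.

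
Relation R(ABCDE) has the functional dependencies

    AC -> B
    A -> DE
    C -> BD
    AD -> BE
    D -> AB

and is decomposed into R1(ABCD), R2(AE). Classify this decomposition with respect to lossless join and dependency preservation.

lossless and dependency-preserving

Lossless test: (A)⁺ = {ABDE}, which contains all of one fragment — lossless.
Dependency preservation: A → DE; AD → BE are not contained in any single fragment, but the restricted closure of each left-hand side across the fragments still reaches the right-hand side; the remaining FDs each lie inside some fragment. All dependencies are preserved.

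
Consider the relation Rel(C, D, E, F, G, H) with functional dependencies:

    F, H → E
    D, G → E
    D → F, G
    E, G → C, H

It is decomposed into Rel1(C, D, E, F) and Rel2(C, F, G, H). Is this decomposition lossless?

Common attributes: Rel1 ∩ Rel2 = {C, F}.
No dependency enlarges {C, F}, so (C, F)⁺ = {C, F}.
The closure contains neither all of Rel1 = {C, D, E, F} nor all of Rel2 = {C, F, G, H}, so the common attributes are not a superkey of either fragment. The join is lossy.

No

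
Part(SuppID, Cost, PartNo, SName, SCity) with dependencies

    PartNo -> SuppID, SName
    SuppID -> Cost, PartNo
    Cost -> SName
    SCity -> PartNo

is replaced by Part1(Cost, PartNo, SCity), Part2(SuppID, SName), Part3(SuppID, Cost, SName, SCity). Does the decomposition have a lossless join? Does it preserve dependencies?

lossless but not dependency-preserving

Lossless test (chase): Rows 2 and 3 agree on SuppID; apply SuppID→Cost, PartNo and equate their Cost, PartNo entries. Rows 1 and 2 agree on Cost; apply Cost→SName and equate their SName entries. Rows 1 and 3 agree on SCity; apply SCity→PartNo and equate their PartNo entries. Rows 1 and 2 agree on PartNo; apply PartNo→SuppID, SName and equate their SuppID, SName entries. Row 1 is now all distinguished symbols — the join is lossless.
Dependency preservation: the restricted closure of {PartNo} across the fragments never reaches {SuppID, SName}, so PartNo → SuppID, SName cannot be enforced without a join — not preserved.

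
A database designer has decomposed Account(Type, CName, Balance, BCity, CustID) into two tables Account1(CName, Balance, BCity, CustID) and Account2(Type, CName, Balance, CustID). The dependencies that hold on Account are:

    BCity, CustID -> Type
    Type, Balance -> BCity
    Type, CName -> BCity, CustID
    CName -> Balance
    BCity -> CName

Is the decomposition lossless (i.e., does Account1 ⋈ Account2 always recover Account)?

Common attributes: Account1 ∩ Account2 = {CName, Balance, CustID}.
No dependency enlarges {CName, Balance, CustID}, so (CName, Balance, CustID)⁺ = {CName, Balance, CustID}.
The closure contains neither all of Account1 = {CName, Balance, BCity, CustID} nor all of Account2 = {Type, CName, Balance, CustID}, so the common attributes are not a superkey of either fragment. The join is lossy.

No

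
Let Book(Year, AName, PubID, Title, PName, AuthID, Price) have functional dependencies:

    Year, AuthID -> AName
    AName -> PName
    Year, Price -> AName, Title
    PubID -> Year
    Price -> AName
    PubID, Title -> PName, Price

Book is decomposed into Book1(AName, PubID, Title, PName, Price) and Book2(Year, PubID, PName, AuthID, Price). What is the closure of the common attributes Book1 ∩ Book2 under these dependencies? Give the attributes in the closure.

Year, AName, PubID, Title, PName, Price

Book1 ∩ Book2 = {PubID, PName, Price}.
PubID → Year applies, adding Year
Price → AName applies, adding AName
Year, Price → AName, Title applies, adding Title
Closure: {Year, AName, PubID, Title, PName, Price}.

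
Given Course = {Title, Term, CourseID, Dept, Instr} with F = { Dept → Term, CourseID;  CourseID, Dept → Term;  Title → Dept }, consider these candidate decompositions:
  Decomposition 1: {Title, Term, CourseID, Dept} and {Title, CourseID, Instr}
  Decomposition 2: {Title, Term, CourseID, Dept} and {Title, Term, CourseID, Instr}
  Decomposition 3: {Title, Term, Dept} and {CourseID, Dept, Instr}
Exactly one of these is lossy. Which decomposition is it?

Decomposition 1: common = {Title, CourseID}, closure = {Title, Term, CourseID, Dept} → lossless.
Decomposition 2: common = {Title, Term, CourseID}, closure = {Title, Term, CourseID, Dept} → lossless.
Decomposition 3: common = {Dept}, closure = {Term, CourseID, Dept} → lossy.

Decomposition 3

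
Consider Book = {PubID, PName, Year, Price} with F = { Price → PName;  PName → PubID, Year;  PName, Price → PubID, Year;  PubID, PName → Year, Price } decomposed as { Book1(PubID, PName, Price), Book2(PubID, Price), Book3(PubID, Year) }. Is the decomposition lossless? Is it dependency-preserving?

Lossless test (chase): Rows 1 and 2 agree on Price; apply Price→PName and equate their PName entries. Rows 1 and 2 agree on PName; apply PName→PubID, Year and equate their PubID, Year entries. No row becomes fully distinguished — the join is lossy.
Dependency preservation: the restricted closure of {PName} across the fragments never reaches {PubID, Year}, so PName → PubID, Year cannot be enforced without a join — not preserved.

lossy and not dependency-preserving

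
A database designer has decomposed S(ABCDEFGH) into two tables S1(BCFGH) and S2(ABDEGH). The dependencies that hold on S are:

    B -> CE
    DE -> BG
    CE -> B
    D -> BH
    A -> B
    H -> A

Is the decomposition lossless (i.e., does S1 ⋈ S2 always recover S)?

No

Common attributes: S1 ∩ S2 = {BGH}.
Closure of {BGH}: B → CE applies, adding CE; H → A applies, adding A. So (BGH)⁺ = {ABCEGH}.
The closure contains neither all of S1 = {BCFGH} nor all of S2 = {ABDEGH}, so the common attributes are not a superkey of either fragment. The join is lossy.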